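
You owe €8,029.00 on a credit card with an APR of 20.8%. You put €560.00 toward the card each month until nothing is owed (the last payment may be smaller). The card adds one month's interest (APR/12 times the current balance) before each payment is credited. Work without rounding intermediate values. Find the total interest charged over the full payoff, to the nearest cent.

Monthly rate r = 20.8%/12 = 1.73333% = 0.0173333.
Payoff takes n = ⌈−ln(1 − rB₀/P)/ln(1+r)⌉ = ⌈16.625⌉ = 17 payments; the last is €351.40.
Total paid = 16·€560.00 + €351.40 = €9,311.40.
Total interest = total paid − principal = €9,311.40 − €8,029.00 = €1,282.40.

€1,282.40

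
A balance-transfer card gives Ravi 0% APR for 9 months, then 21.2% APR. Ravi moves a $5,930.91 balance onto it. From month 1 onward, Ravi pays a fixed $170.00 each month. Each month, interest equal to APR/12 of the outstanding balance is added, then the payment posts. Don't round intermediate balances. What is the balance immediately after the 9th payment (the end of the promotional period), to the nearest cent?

Promo months 1–9 at r₀ = 0%/12 = 0; months 10+ at r₁ = 21.2%/12 = 0.0176667.
After month 9 (no interest yet): B = $5,930.91 − 9·$170.00 = $4,400.91.

$4,400.91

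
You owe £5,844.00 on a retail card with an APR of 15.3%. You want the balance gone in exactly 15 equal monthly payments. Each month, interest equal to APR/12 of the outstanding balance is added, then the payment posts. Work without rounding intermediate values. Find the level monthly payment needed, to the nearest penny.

Monthly rate r = 15.3%/12 = 1.275% = 0.01275.
Level-payment amortization: P = B₀·r / (1 − (1+r)^(−n)) = 5844.00·0.01275 / (1 − 1.01275^(−15)).
Denominator 1 − (1+r)^(−15) = 0.173074809.
P = 74.511 / 0.173074809 ≈ 430.51.

£430.51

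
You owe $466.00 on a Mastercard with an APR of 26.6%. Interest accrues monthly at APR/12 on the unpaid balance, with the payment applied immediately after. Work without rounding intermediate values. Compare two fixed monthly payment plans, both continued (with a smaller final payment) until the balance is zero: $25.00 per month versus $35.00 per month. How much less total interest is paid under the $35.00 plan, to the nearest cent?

Monthly rate r = 26.6%/12 = 2.21667% = 0.0221667.
At $25.00/mo: n = ⌈−ln(1 − rB₀/P)/ln(1+r)⌉ = 25 payments (last $7.88); total interest = total paid − $466.00 = $141.88.
At $35.00/mo: 16 payments (last $33.35); total interest $92.35.
Interest saved = $141.88 − $92.35 = $49.53.

$49.53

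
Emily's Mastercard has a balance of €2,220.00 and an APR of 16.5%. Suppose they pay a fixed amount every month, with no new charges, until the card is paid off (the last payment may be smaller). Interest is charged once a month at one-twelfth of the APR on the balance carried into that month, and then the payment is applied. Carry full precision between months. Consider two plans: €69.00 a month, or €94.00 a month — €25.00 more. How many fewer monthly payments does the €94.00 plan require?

14 fewer payments

Monthly rate r = 16.5%/12 = 1.375% = 0.01375.
At €69.00/mo: n = ⌈−ln(1 − rB₀/P)/ln(1+r)⌉ = 43 payments (last €53.30); total interest = total paid − €2,220.00 = €731.30.
At €94.00/mo: 29 payments (last €70.82); total interest €482.82.
Payments saved = 43 − 29 = 14.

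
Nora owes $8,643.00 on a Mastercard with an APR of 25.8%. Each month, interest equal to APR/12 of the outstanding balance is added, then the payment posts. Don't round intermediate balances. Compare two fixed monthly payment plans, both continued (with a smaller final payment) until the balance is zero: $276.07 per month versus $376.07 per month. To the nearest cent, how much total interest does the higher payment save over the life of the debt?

Monthly rate r = 25.8%/12 = 2.15% = 0.0215.
At $276.07/mo: n = ⌈−ln(1 − rB₀/P)/ln(1+r)⌉ = 53 payments (last $156.06); total interest = total paid − $8,643.00 = $5,868.70.
At $376.07/mo: 33 payments (last $13.42); total interest $3,404.66.
Interest saved = $5,868.70 − $3,404.66 = $2,464.04.

$2,464.04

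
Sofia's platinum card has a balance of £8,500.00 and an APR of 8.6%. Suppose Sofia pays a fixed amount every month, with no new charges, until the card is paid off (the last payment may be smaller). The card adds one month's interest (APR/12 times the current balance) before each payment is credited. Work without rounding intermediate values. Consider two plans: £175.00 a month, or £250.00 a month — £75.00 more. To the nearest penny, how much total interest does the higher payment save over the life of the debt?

£708.07

Monthly rate r = 8.6%/12 = 0.716667% = 0.00716667.
At £175.00/mo: n = ⌈−ln(1 − rB₀/P)/ln(1+r)⌉ = 60 payments (last £160.11); total interest = total paid − £8,500.00 = £1,985.11.
At £250.00/mo: 40 payments (last £27.04); total interest £1,277.04.
Interest saved = £1,985.11 − £1,277.04 = £708.07.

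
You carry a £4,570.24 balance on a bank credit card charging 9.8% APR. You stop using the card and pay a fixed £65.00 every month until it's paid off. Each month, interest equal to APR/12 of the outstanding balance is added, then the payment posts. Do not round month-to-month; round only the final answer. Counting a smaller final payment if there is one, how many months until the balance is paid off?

Monthly rate r = 9.8%/12 = 0.816667% = 0.00816667.
Recurrence: B ← B·(1+r) − £65.00.
Month 1: interest £37.32; balance after payment £4,542.56.
Month 2: interest £37.10; balance after payment £4,514.66.
Closed form: n = −ln(1 − rB₀/P)/ln(1+r) = −ln(0.42579)/ln(1.00817) ≈ 104.974, so the balance reaches zero during payment 105.

105 months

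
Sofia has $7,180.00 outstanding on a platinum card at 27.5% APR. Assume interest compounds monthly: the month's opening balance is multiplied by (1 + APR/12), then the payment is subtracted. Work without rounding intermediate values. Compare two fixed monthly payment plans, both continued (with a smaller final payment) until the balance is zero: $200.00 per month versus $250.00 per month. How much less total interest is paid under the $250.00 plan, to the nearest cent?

Monthly rate r = 27.5%/12 = 2.29167% = 0.0229167.
At $200.00/mo: n = ⌈−ln(1 − rB₀/P)/ln(1+r)⌉ = 77 payments (last $70.68); total interest = total paid − $7,180.00 = $8,090.68.
At $250.00/mo: 48 payments (last $94.50); total interest $4,664.50.
Interest saved = $8,090.68 − $4,664.50 = $3,426.18.

$3,426.18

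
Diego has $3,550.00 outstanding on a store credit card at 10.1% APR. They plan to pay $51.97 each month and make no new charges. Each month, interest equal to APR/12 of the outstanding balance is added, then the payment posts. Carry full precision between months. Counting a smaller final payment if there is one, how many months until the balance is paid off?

103 payments

Monthly rate r = 10.1%/12 = 0.841667% = 0.00841667.
Recurrence: B ← B·(1+r) − $51.97.
Month 1: interest $29.88; balance after payment $3,527.91.
Month 2: interest $29.69; balance after payment $3,505.63.
Closed form: n = −ln(1 − rB₀/P)/ln(1+r) = −ln(0.42507)/ln(1.00842) ≈ 102.071, so the balance reaches zero during payment 103.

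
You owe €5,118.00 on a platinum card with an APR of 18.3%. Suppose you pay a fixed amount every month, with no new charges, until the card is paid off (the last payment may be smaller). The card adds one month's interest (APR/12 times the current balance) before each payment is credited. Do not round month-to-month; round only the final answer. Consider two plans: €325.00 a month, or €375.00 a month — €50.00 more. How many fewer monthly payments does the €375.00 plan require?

Monthly rate r = 18.3%/12 = 1.525% = 0.01525.
At €325.00/mo: n = ⌈−ln(1 − rB₀/P)/ln(1+r)⌉ = 19 payments (last €47.75); total interest = total paid − €5,118.00 = €779.75.
At €375.00/mo: 16 payments (last €157.71); total interest €664.71.
Payments saved = 19 − 16 = 3.

3 fewer payments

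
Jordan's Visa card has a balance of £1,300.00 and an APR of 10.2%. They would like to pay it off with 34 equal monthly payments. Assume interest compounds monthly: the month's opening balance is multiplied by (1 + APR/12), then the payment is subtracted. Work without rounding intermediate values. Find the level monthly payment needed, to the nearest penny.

£44.19

Monthly rate r = 10.2%/12 = 0.85% = 0.0085.
Level-payment amortization: P = B₀·r / (1 − (1+r)^(−n)) = 1300.00·0.0085 / (1 − 1.0085^(−34)).
Denominator 1 − (1+r)^(−34) = 0.250072442.
P = 11.05 / 0.250072442 ≈ 44.19.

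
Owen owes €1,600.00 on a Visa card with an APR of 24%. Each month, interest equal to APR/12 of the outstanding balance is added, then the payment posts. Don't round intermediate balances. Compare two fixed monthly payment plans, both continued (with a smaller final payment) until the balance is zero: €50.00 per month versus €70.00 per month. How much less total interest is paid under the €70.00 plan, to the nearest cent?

€420.12

Monthly rate r = 24%/12 = 2% = 0.02.
At €50.00/mo: n = ⌈−ln(1 − rB₀/P)/ln(1+r)⌉ = 52 payments (last €29.70); total interest = total paid − €1,600.00 = €979.70.
At €70.00/mo: 31 payments (last €59.58); total interest €559.58.
Interest saved = €979.70 − €559.58 = €420.12.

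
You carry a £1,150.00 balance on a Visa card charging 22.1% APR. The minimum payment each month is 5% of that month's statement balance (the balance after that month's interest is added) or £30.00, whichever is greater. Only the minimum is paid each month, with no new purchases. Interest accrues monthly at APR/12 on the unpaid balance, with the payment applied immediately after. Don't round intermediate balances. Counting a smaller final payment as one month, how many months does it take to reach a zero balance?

Monthly rate r = 22.1%/12 = 1.84167% = 0.0184167.
While 5% of the post-interest balance exceeds £30.00, each month B ← (B·(1+r))·(1 − 0.05), i.e. B shrinks by the factor (1+r)·0.95 = 0.9675.
This holds for months 1–21. Entering month 22 the balance is £574.55; 5% of the post-interest balance is now below £30.00, so the flat £30.00 minimum applies from here.
From month 22 a fixed £30.00 at rate r clears £574.55 in 24 more payments. Total: 21 + 24 = 45 months.

45 months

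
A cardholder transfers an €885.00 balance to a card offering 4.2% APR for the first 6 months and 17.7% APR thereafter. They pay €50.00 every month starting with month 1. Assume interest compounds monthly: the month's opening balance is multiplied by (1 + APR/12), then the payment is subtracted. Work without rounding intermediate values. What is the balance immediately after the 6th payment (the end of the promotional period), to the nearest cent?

€601.11

Promo months 1–6 at r₀ = 4.2%/12 = 0.0035; months 7+ at r₁ = 17.7%/12 = 0.01475.
After month 6: iterate B ← B·(1+r₀) − €50.00 for 6 months → €601.11.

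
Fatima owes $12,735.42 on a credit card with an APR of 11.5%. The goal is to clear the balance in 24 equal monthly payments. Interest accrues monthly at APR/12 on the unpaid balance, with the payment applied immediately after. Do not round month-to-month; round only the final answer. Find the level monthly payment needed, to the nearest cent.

$596.53

Monthly rate r = 11.5%/12 = 0.958333% = 0.00958333.
Level-payment amortization: P = B₀·r / (1 − (1+r)^(−n)) = 12735.42·0.00958333 / (1 − 1.00958^(−24)).
Denominator 1 − (1+r)^(−24) = 0.204595833.
P = 122.048 / 0.204595833 ≈ 596.53.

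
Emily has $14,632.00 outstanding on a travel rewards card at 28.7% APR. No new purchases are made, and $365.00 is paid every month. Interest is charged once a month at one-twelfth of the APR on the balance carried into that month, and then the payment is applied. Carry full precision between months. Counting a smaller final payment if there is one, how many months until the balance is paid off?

135 months

Monthly rate r = 28.7%/12 = 2.39167% = 0.0239167.
Recurrence: B ← B·(1+r) − $365.00.
Month 1: interest $349.95; balance after payment $14,616.95.
Month 2: interest $349.59; balance after payment $14,601.54.
Closed form: n = −ln(1 − rB₀/P)/ln(1+r) = −ln(0.041237)/ln(1.02392) ≈ 134.902, so the balance reaches zero during payment 135.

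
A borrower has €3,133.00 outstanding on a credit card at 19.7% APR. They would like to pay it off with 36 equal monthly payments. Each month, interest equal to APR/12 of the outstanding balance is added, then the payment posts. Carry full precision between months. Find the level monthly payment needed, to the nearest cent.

€115.96

Monthly rate r = 19.7%/12 = 1.64167% = 0.0164167.
Level-payment amortization: P = B₀·r / (1 − (1+r)^(−n)) = 3133.00·0.0164167 / (1 − 1.01642^(−36)).
Denominator 1 − (1+r)^(−36) = 0.443563.
P = 51.4334 / 0.443563 ≈ 115.96.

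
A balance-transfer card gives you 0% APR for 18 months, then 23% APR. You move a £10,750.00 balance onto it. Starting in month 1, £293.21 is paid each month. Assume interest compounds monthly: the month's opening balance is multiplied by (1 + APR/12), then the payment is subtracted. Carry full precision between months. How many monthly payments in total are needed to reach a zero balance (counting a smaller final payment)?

42 payments

Promo months 1–18 at r₀ = 0%/12 = 0; months 19+ at r₁ = 23%/12 = 0.0191667.
After month 18 (no interest yet): B = £10,750.00 − 18·£293.21 = £5,472.22.
Then at r₁ with £293.21/mo: n₂ = −ln(1 − r₁·B/P)/ln(1+r₁) ≈ 23.32 → 24 more payments.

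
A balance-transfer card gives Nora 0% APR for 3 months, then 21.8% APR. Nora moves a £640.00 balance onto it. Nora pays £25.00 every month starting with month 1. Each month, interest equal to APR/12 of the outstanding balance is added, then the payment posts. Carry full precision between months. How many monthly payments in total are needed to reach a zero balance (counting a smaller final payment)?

Promo months 1–3 at r₀ = 0%/12 = 0; months 4+ at r₁ = 21.8%/12 = 0.0181667.
After month 3 (no interest yet): B = £640.00 − 3·£25.00 = £565.00.
Then at r₁ with £25.00/mo: n₂ = −ln(1 − r₁·B/P)/ln(1+r₁) ≈ 29.36 → 30 more payments.

33 payments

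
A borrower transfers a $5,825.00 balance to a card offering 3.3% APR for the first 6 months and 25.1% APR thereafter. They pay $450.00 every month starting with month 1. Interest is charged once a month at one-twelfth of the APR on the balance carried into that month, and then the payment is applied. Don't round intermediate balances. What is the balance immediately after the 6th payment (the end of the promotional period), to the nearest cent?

$3,203.14

Promo months 1–6 at r₀ = 3.3%/12 = 0.00275; months 7+ at r₁ = 25.1%/12 = 0.0209167.
After month 6: iterate B ← B·(1+r₀) − $450.00 for 6 months → $3,203.14.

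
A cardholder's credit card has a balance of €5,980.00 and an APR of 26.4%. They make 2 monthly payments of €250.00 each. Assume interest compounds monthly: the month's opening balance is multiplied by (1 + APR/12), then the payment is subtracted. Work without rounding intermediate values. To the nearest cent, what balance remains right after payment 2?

Monthly rate r = 26.4%/12 = 2.2% = 0.022.
Each month: B ← B·(1+r) − €250.00.
Month 1: interest €131.56; balance after payment €5,861.56.
Month 2: interest €128.95; balance after payment €5,740.51.

€5,740.51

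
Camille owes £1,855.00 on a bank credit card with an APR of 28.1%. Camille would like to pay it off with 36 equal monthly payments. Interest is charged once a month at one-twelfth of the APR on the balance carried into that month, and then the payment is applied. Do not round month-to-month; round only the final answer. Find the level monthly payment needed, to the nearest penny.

Monthly rate r = 28.1%/12 = 2.34167% = 0.0234167.
Level-payment amortization: P = B₀·r / (1 − (1+r)^(−n)) = 1855.00·0.0234167 / (1 − 1.02342^(−36)).
Denominator 1 − (1+r)^(−36) = 0.565379178.
P = 43.4379 / 0.565379178 ≈ 76.83.

£76.83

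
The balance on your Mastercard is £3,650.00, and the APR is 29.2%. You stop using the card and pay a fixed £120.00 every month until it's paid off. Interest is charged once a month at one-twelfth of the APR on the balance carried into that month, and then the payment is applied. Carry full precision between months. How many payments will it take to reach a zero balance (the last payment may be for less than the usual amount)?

57 months

Monthly rate r = 29.2%/12 = 2.43333% = 0.0243333.
Recurrence: B ← B·(1+r) − £120.00.
Month 1: interest £88.82; balance after payment £3,618.82.
Month 2: interest £88.06; balance after payment £3,586.87.
Closed form: n = −ln(1 − rB₀/P)/ln(1+r) = −ln(0.25986)/ln(1.02433) ≈ 56.052, so the balance reaches zero during payment 57.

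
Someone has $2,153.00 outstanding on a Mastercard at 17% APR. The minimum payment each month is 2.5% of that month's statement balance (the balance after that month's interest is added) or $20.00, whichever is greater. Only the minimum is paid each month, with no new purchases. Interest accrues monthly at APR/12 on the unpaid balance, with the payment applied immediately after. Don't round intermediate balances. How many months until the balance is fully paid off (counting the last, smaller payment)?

Monthly rate r = 17%/12 = 1.41667% = 0.0141667.
While 2.5% of the post-interest balance exceeds $20.00, each month B ← (B·(1+r))·(1 − 0.025), i.e. B shrinks by the factor (1+r)·0.975 = 0.98881.
This holds for months 1–90. Entering month 91 the balance is $782.17; 2.5% of the post-interest balance is now below $20.00, so the flat $20.00 minimum applies from here.
From month 91 a fixed $20.00 at rate r clears $782.17 in 58 more payments. Total: 90 + 58 = 148 months.

148 months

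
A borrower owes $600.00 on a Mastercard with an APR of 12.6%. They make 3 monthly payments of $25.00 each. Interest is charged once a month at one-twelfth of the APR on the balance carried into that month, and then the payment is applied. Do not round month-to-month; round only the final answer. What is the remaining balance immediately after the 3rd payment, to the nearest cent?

Monthly rate r = 12.6%/12 = 1.05% = 0.0105.
Each month: B ← B·(1+r) − $25.00.
Month 1: interest $6.30; balance after payment $581.30.
Month 2: interest $6.10; balance after payment $562.40.
Month 3: interest $5.91; balance after payment $543.31.

$543.31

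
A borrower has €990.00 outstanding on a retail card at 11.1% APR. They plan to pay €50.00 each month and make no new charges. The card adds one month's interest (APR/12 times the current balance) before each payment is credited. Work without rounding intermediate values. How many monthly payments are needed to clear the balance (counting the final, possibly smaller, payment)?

Monthly rate r = 11.1%/12 = 0.925% = 0.00925.
Recurrence: B ← B·(1+r) − €50.00.
Month 1: interest €9.16; balance after payment €949.16.
Month 2: interest €8.78; balance after payment €907.94.
Closed form: n = −ln(1 − rB₀/P)/ln(1+r) = −ln(0.81685)/ln(1.00925) ≈ 21.971, so the balance reaches zero during payment 22.

22 payments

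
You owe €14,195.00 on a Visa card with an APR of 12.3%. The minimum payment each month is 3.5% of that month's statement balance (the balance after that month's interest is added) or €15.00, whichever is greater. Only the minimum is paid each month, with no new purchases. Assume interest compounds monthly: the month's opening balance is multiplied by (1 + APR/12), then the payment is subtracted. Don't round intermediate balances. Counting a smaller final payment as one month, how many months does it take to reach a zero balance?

172 months

Monthly rate r = 12.3%/12 = 1.025% = 0.01025.
While 3.5% of the post-interest balance exceeds €15.00, each month B ← (B·(1+r))·(1 − 0.035), i.e. B shrinks by the factor (1+r)·0.965 = 0.97489.
This holds for months 1–139. Entering month 140 the balance is €414.04; 3.5% of the post-interest balance is now below €15.00, so the flat €15.00 minimum applies from here.
From month 140 a fixed €15.00 at rate r clears €414.04 in 33 more payments. Total: 139 + 33 = 172 months.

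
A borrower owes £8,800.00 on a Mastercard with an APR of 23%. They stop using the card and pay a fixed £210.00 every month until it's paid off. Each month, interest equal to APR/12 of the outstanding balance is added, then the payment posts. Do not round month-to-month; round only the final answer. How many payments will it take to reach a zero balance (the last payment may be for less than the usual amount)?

Monthly rate r = 23%/12 = 1.91667% = 0.0191667.
Recurrence: B ← B·(1+r) − £210.00.
Month 1: interest £168.67; balance after payment £8,758.67.
Month 2: interest £167.87; balance after payment £8,716.54.
Closed form: n = −ln(1 − rB₀/P)/ln(1+r) = −ln(0.19683)/ln(1.01917) ≈ 85.616, so the balance reaches zero during payment 86.

86 months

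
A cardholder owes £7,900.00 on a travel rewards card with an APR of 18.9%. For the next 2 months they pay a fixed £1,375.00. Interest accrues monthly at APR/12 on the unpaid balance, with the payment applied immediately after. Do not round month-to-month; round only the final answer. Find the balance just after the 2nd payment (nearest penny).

Monthly rate r = 18.9%/12 = 1.575% = 0.01575.
Each month: B ← B·(1+r) − £1,375.00.
Month 1: interest £124.42; balance after payment £6,649.43.
Month 2: interest £104.73; balance after payment £5,379.15.

£5,379.15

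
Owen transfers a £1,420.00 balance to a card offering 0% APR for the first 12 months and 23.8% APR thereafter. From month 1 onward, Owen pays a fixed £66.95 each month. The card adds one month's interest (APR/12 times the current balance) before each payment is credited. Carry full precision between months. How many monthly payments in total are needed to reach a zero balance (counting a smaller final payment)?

Promo months 1–12 at r₀ = 0%/12 = 0; months 13+ at r₁ = 23.8%/12 = 0.0198333.
After month 12 (no interest yet): B = £1,420.00 − 12·£66.95 = £616.60.
Then at r₁ with £66.95/mo: n₂ = −ln(1 − r₁·B/P)/ln(1+r₁) ≈ 10.27 → 11 more payments.

23 months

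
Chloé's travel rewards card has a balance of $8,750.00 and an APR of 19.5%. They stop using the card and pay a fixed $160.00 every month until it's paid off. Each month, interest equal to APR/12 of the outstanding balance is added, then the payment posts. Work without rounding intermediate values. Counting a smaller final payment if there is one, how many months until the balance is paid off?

137 payments

Monthly rate r = 19.5%/12 = 1.625% = 0.01625.
Recurrence: B ← B·(1+r) − $160.00.
Month 1: interest $142.19; balance after payment $8,732.19.
Month 2: interest $141.90; balance after payment $8,714.09.
Closed form: n = −ln(1 − rB₀/P)/ln(1+r) = −ln(0.11133)/ln(1.01625) ≈ 136.188, so the balance reaches zero during payment 137.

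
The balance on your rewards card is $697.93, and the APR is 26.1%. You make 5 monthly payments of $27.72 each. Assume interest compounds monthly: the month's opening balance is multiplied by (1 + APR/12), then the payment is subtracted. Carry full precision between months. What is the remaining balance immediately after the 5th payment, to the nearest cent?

Monthly rate r = 26.1%/12 = 2.175% = 0.02175.
Each month: B ← B·(1+r) − $27.72.
Month 1: interest $15.18; balance after payment $685.39.
Month 2: interest $14.91; balance after payment $672.58.
Month 3: interest $14.63; balance after payment $659.49.
Month 4: interest $14.34; balance after payment $646.11.
Month 5: interest $14.05; balance after payment $632.44.

$632.44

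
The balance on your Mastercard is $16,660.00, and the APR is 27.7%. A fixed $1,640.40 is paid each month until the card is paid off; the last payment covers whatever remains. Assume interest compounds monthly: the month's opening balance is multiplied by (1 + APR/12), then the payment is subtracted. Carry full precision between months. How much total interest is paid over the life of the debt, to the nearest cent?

Monthly rate r = 27.7%/12 = 2.30833% = 0.0230833.
Payoff takes n = ⌈−ln(1 − rB₀/P)/ln(1+r)⌉ = ⌈11.706⌉ = 12 payments; the last is $1,162.01.
Total paid = 11·$1,640.40 + $1,162.01 = $19,206.41.
Total interest = total paid − principal = $19,206.41 − $16,660.00 = $2,546.41.

$2,546.41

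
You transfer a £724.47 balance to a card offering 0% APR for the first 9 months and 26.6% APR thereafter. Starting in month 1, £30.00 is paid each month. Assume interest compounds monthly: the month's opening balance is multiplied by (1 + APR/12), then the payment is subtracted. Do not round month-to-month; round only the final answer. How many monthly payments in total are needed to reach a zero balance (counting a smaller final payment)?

28 payments

Promo months 1–9 at r₀ = 0%/12 = 0; months 10+ at r₁ = 26.6%/12 = 0.0221667.
After month 9 (no interest yet): B = £724.47 − 9·£30.00 = £454.47.
Then at r₁ with £30.00/mo: n₂ = −ln(1 − r₁·B/P)/ln(1+r₁) ≈ 18.66 → 19 more payments.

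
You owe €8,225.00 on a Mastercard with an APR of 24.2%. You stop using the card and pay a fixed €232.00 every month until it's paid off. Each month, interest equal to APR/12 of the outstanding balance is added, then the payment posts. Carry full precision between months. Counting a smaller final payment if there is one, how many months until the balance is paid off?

63 months

Monthly rate r = 24.2%/12 = 2.01667% = 0.0201667.
Recurrence: B ← B·(1+r) − €232.00.
Month 1: interest €165.87; balance after payment €8,158.87.
Month 2: interest €164.54; balance after payment €8,091.41.
Closed form: n = −ln(1 − rB₀/P)/ln(1+r) = −ln(0.28504)/ln(1.02017) ≈ 62.863, so the balance reaches zero during payment 63.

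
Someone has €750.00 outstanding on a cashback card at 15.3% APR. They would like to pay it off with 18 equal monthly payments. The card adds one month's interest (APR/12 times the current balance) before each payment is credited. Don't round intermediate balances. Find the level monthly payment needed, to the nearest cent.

Monthly rate r = 15.3%/12 = 1.275% = 0.01275.
Level-payment amortization: P = B₀·r / (1 − (1+r)^(−n)) = 750.00·0.01275 / (1 − 1.01275^(−18)).
Denominator 1 − (1+r)^(−18) = 0.203914953.
P = 9.5625 / 0.203914953 ≈ 46.89.

€46.89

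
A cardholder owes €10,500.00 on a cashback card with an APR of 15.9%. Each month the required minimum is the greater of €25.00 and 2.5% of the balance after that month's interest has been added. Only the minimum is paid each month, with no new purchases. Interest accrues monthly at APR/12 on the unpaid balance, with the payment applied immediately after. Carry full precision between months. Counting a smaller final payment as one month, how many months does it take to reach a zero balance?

251 months

Monthly rate r = 15.9%/12 = 1.325% = 0.01325.
While 2.5% of the post-interest balance exceeds €25.00, each month B ← (B·(1+r))·(1 − 0.025), i.e. B shrinks by the factor (1+r)·0.975 = 0.98792.
This holds for months 1–195. Entering month 196 the balance is €981.36; 2.5% of the post-interest balance is now below €25.00, so the flat €25.00 minimum applies from here.
From month 196 a fixed €25.00 at rate r clears €981.36 in 56 more payments. Total: 195 + 56 = 251 months.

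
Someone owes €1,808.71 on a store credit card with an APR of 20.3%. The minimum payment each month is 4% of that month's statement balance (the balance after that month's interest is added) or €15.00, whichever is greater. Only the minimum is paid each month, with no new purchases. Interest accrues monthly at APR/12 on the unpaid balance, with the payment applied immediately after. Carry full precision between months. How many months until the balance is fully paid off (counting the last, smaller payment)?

99 months

Monthly rate r = 20.3%/12 = 1.69167% = 0.0169167.
While 4% of the post-interest balance exceeds €15.00, each month B ← (B·(1+r))·(1 − 0.04), i.e. B shrinks by the factor (1+r)·0.96 = 0.97624.
This holds for months 1–67. Entering month 68 the balance is €361.13; 4% of the post-interest balance is now below €15.00, so the flat €15.00 minimum applies from here.
From month 68 a fixed €15.00 at rate r clears €361.13 in 32 more payments. Total: 67 + 32 = 99 months.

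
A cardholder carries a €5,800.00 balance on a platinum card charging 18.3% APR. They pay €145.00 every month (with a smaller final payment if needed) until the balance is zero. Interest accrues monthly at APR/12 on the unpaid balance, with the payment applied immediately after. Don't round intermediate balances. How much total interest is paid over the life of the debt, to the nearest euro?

Monthly rate r = 18.3%/12 = 1.525% = 0.01525.
Payoff takes n = ⌈−ln(1 − rB₀/P)/ln(1+r)⌉ = ⌈62.214⌉ = 63 payments; the last is €31.28.
Total paid = 62·€145.00 + €31.28 = €9,021.28.
Total interest = total paid − principal = €9,021.28 − €5,800.00 = €3,221.28.

€3,221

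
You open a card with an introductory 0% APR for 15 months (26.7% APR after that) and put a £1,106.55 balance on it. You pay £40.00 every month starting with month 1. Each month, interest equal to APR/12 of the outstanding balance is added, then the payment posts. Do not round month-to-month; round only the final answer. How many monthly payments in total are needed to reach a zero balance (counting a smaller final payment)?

Promo months 1–15 at r₀ = 0%/12 = 0; months 16+ at r₁ = 26.7%/12 = 0.02225.
After month 15 (no interest yet): B = £1,106.55 − 15·£40.00 = £506.55.
Then at r₁ with £40.00/mo: n₂ = −ln(1 − r₁·B/P)/ln(1+r₁) ≈ 15.04 → 16 more payments.

31 payments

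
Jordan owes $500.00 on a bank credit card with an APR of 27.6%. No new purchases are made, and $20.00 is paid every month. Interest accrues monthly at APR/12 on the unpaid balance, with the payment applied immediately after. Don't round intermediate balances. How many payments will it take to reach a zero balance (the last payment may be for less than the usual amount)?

Monthly rate r = 27.6%/12 = 2.3% = 0.023.
Recurrence: B ← B·(1+r) − $20.00.
Month 1: interest $11.50; balance after payment $491.50.
Month 2: interest $11.30; balance after payment $482.80.
Closed form: n = −ln(1 − rB₀/P)/ln(1+r) = −ln(0.425)/ln(1.023) ≈ 37.629, so the balance reaches zero during payment 38.

38 payments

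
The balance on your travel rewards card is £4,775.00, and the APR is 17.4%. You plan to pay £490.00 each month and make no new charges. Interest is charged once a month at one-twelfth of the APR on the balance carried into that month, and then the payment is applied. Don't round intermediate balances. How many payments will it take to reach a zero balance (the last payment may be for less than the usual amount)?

Monthly rate r = 17.4%/12 = 1.45% = 0.0145.
Recurrence: B ← B·(1+r) − £490.00.
Month 1: interest £69.24; balance after payment £4,354.24.
Month 2: interest £63.14; balance after payment £3,927.37.
Closed form: n = −ln(1 − rB₀/P)/ln(1+r) = −ln(0.8587)/ln(1.0145) ≈ 10.582, so the balance reaches zero during payment 11.

11 payments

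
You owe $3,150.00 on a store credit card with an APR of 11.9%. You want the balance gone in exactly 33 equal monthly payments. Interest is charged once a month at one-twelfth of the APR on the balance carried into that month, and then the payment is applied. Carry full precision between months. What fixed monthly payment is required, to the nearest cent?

$112.39

Monthly rate r = 11.9%/12 = 0.991667% = 0.00991667.
Level-payment amortization: P = B₀·r / (1 − (1+r)^(−n)) = 3150.00·0.00991667 / (1 − 1.00992^(−33)).
Denominator 1 − (1+r)^(−33) = 0.277933496.
P = 31.2375 / 0.277933496 ≈ 112.39.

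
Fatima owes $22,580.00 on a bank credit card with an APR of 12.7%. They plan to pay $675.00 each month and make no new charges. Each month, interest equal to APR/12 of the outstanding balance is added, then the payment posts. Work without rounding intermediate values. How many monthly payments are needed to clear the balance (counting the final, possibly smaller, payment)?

Monthly rate r = 12.7%/12 = 1.05833% = 0.0105833.
Recurrence: B ← B·(1+r) − $675.00.
Month 1: interest $238.97; balance after payment $22,143.97.
Month 2: interest $234.36; balance after payment $21,703.33.
Closed form: n = −ln(1 − rB₀/P)/ln(1+r) = −ln(0.64597)/ln(1.01058) ≈ 41.510, so the balance reaches zero during payment 42.

42 payments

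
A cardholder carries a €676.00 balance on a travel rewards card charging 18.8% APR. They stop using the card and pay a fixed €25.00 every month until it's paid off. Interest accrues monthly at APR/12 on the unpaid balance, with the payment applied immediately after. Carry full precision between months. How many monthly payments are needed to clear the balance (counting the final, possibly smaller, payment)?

Monthly rate r = 18.8%/12 = 1.56667% = 0.0156667.
Recurrence: B ← B·(1+r) − €25.00.
Month 1: interest €10.59; balance after payment €661.59.
Month 2: interest €10.36; balance after payment €646.96.
Closed form: n = −ln(1 − rB₀/P)/ln(1+r) = −ln(0.57637)/ln(1.01567) ≈ 35.445, so the balance reaches zero during payment 36.

36 payments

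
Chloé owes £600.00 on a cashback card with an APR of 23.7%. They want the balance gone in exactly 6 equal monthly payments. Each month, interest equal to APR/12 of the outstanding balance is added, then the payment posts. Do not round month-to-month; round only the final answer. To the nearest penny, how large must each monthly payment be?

Monthly rate r = 23.7%/12 = 1.975% = 0.01975.
Level-payment amortization: P = B₀·r / (1 − (1+r)^(−n)) = 600.00·0.01975 / (1 − 1.01975^(−6)).
Denominator 1 − (1+r)^(−6) = 0.110721657.
P = 11.85 / 0.110721657 ≈ 107.03.

£107.03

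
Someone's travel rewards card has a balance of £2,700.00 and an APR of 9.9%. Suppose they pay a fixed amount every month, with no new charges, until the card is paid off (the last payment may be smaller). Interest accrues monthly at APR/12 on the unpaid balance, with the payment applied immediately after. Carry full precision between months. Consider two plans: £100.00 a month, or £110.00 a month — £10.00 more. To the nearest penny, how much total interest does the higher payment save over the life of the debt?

Monthly rate r = 9.9%/12 = 0.825% = 0.00825.
At £100.00/mo: n = ⌈−ln(1 − rB₀/P)/ln(1+r)⌉ = 31 payments (last £67.14); total interest = total paid − £2,700.00 = £367.14.
At £110.00/mo: 28 payments (last £59.52); total interest £329.52.
Interest saved = £367.14 − £329.52 = £37.62.

£37.62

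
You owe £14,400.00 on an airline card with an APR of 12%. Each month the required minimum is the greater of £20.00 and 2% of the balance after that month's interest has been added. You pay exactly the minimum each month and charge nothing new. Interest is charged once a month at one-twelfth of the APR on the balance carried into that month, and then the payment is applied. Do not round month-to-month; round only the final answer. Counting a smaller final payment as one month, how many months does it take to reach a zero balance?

Monthly rate r = 12%/12 = 1% = 0.01.
While 2% of the post-interest balance exceeds £20.00, each month B ← (B·(1+r))·(1 − 0.02), i.e. B shrinks by the factor (1+r)·0.98 = 0.9898.
This holds for months 1–262. Entering month 263 the balance is £981.28; 2% of the post-interest balance is now below £20.00, so the flat £20.00 minimum applies from here.
From month 263 a fixed £20.00 at rate r clears £981.28 in 68 more payments. Total: 262 + 68 = 330 months.

330 months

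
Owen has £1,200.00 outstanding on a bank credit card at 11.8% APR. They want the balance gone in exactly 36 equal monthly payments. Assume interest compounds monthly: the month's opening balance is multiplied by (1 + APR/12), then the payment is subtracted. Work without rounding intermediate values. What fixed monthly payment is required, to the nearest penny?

Monthly rate r = 11.8%/12 = 0.983333% = 0.00983333.
Level-payment amortization: P = B₀·r / (1 − (1+r)^(−n)) = 1200.00·0.00983333 / (1 − 1.00983^(−36)).
Denominator 1 − (1+r)^(−36) = 0.296910319.
P = 11.8 / 0.296910319 ≈ 39.74.

£39.74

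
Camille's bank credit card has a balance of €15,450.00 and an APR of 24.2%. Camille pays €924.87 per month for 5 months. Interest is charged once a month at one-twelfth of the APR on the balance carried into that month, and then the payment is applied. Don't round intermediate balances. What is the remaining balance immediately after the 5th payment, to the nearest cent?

€12,257.32

Monthly rate r = 24.2%/12 = 2.01667% = 0.0201667.
Each month: B ← B·(1+r) − €924.87.
Month 1: interest €311.57; balance after payment €14,836.70.
Month 2: interest €299.21; balance after payment €14,211.04.
Month 3: interest €286.59; balance after payment €13,572.76.
Month 4: interest €273.72; balance after payment €12,921.61.
Month 5: interest €260.59; balance after payment €12,257.32.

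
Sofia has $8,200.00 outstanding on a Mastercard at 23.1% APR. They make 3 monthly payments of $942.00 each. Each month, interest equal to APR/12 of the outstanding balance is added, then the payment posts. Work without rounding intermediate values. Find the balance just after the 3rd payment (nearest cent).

Monthly rate r = 23.1%/12 = 1.925% = 0.01925.
Each month: B ← B·(1+r) − $942.00.
Month 1: interest $157.85; balance after payment $7,415.85.
Month 2: interest $142.76; balance after payment $6,616.61.
Month 3: interest $127.37; balance after payment $5,801.97.

$5,801.97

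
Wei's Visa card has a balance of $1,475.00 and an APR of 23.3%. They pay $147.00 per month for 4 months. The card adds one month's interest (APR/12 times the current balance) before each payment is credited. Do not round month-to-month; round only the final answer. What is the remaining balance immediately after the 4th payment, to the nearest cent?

Monthly rate r = 23.3%/12 = 1.94167% = 0.0194167.
Each month: B ← B·(1+r) − $147.00.
Month 1: interest $28.64; balance after payment $1,356.64.
Month 2: interest $26.34; balance after payment $1,235.98.
Month 3: interest $24.00; balance after payment $1,112.98.
Month 4: interest $21.61; balance after payment $987.59.

$987.59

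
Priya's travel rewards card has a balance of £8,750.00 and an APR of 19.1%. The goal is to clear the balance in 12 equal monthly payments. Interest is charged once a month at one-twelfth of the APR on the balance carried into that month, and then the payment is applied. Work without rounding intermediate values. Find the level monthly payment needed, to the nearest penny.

£806.79

Monthly rate r = 19.1%/12 = 1.59167% = 0.0159167.
Level-payment amortization: P = B₀·r / (1 − (1+r)^(−n)) = 8750.00·0.0159167 / (1 − 1.01592^(−12)).
Denominator 1 − (1+r)^(−12) = 0.172623889.
P = 139.271 / 0.172623889 ≈ 806.79.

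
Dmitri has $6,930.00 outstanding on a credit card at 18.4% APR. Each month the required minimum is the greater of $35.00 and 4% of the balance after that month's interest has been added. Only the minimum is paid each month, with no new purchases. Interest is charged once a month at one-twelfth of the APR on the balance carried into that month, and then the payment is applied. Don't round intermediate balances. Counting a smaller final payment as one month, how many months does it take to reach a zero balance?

113 months

Monthly rate r = 18.4%/12 = 1.53333% = 0.0153333.
While 4% of the post-interest balance exceeds $35.00, each month B ← (B·(1+r))·(1 − 0.04), i.e. B shrinks by the factor (1+r)·0.96 = 0.97472.
This holds for months 1–82. Entering month 83 the balance is $848.95; 4% of the post-interest balance is now below $35.00, so the flat $35.00 minimum applies from here.
From month 83 a fixed $35.00 at rate r clears $848.95 in 31 more payments. Total: 82 + 31 = 113 months.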